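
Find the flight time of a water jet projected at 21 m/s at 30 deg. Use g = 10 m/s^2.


Given: v0 = 21 m/s, theta = 30 deg, g = 10 m/s^2
sin(30) = 1/2
Using T = 2*v0*sin(theta) / g
T = 2*21*1/2 / 10
T = 21 / 10
T = 21/10 s

21/10 s


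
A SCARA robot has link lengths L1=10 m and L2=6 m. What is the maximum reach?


Given: L1 = 10 m, L2 = 6 m
For a 2-link planar arm, max reach = L1 + L2 (fully extended)
Max reach = 10 + 6
Max reach = 16 m

16 m


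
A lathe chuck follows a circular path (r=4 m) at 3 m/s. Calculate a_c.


Given: v = 3 m/s, r = 4 m
Using a_c = v^2 / r
a_c = 3^2 / 4
a_c = 9 / 4
a_c = 9/4 m/s^2

9/4 m/s^2


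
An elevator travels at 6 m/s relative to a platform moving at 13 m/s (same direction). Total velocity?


Given: object velocity = 6 m/s, platform velocity = 13 m/s (same direction)
Using classical velocity addition: v_total = v_object + v_platform
v_total = 6 + 13
v_total = 19 m/s

19 m/s


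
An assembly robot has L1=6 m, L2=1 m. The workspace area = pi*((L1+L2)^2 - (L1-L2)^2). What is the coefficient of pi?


Given: L1 = 6, L2 = 1
(L1+L2)^2 = (7)^2 = 49
(L1-L2)^2 = (5)^2 = 25
Difference = 49 - 25 = 24
This equals 4*L1*L2 = 4*6*1 = 24
Workspace area = 24*pi

24


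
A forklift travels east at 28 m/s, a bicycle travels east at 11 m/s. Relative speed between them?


Given: v_A = 28 m/s east, v_B = 11 m/s east
Both move in the same direction; relative speed = |v_A - v_B|
|28 - 11| = |17|
= 17 m/s

17 m/s


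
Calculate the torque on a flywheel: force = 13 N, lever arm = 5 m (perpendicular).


Given: F = 13 N, r = 5 m, angle = 90 deg (perpendicular)
Using tau = F * r * sin(90)
sin(90) = 1
tau = 13 * 5 * 1
tau = 65 Nm

65 Nm


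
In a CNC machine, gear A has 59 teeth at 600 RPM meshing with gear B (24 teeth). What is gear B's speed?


Given: N1 = 59 teeth, w1 = 600 RPM, N2 = 24 teeth
Using N1*w1 = N2*w2
w2 = N1*w1 / N2
w2 = 59*600 / 24
w2 = 35400 / 24
w2 = 1475 RPM

1475 RPM


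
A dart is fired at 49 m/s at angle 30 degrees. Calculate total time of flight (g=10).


Given: v0 = 49 m/s, theta = 30 deg, g = 10 m/s^2
sin(30) = 1/2
Using T = 2*v0*sin(theta) / g
T = 2*49*1/2 / 10
T = 49 / 10
T = 49/10 s

49/10 s


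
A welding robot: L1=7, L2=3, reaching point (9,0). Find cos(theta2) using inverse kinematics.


Given: L1 = 7, L2 = 3, target (x, y) = (9, 0)
Using cos(theta2) = (x^2 + y^2 - L1^2 - L2^2) / (2*L1*L2)
x^2 + y^2 = 9^2 + 0 = 81
L1^2 + L2^2 = 49 + 9 = 58
Numerator = 81 - 58 = 23
Denominator = 2*7*3 = 42
cos(theta2) = 23/42 = 23/42

23/42


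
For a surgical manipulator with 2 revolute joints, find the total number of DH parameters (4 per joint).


Given: 2 joints, 4 DH parameters per joint (d, theta, a, alpha)
Total DH parameters = number_of_joints * 4
Total = 2 * 4
Total = 8

8


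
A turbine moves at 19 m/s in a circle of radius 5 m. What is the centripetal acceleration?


Given: v = 19 m/s, r = 5 m
Using a_c = v^2 / r
a_c = 19^2 / 5
a_c = 361 / 5
a_c = 361/5 m/s^2

361/5 m/s^2


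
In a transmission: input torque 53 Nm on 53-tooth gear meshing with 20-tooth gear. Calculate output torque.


Given: N1 = 53, N2 = 20, T1 = 53 Nm
Using T2/T1 = N2/N1
T2 = T1 * N2 / N1
T2 = 53 * 20 / 53
T2 = 1060 / 53
T2 = 20 Nm

20 Nm


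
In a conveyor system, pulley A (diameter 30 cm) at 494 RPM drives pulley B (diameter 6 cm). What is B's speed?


Given: D1 = 30 cm, w1 = 494 RPM, D2 = 6 cm
Using D1*w1 = D2*w2
w2 = D1*w1 / D2
w2 = 30*494 / 6
w2 = 14820 / 6
w2 = 2470 RPM

2470 RPM


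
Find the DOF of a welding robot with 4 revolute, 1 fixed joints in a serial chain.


Given: serial robot with 4 revolute, 1 fixed joints
DOF contribution per joint type: revolute=1, prismatic=1, spherical=3, fixed=0
DOF = 4*1 + 1*0
DOF = 4

4


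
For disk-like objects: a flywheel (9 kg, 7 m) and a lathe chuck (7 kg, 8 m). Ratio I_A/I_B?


Given: M1=9 kg, R1=7 m, M2=7 kg, R2=8 m
For a disk: I = (1/2)*M*R^2, so I_A/I_B = (M1*R1^2)/(M2*R2^2)
M1*R1^2 = 9*49 = 441
M2*R2^2 = 7*64 = 448
I_A/I_B = 441/448 = 63/64

63/64


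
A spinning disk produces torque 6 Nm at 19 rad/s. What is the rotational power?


Given: tau = 6 Nm, omega = 19 rad/s
Using P = tau * omega
P = 6 * 19
P = 114 W

114 W


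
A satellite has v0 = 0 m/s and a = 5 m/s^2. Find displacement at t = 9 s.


Given: v0 = 0 m/s, a = 5 m/s^2, t = 9 s
Using s = v0*t + (1/2)*a*t^2
s = 0*9 + (1/2)*5*9^2
s = 0 + (1/2)*405
s = 0 + 405/2
s = 405/2

405/2 m


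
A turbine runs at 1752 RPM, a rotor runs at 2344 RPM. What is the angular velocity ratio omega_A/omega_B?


Given: RPM_A = 1752, RPM_B = 2344
omega = 2*pi*RPM/60, so omega_A/omega_B = RPM_A / RPM_B
omega_A/omega_B = 1752 / 2344
omega_A/omega_B = 219/293

219/293


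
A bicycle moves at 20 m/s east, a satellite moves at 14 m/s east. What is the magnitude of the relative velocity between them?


Given: v_A = 20 m/s east, v_B = 14 m/s east
Both move in the same direction; relative speed = |v_A - v_B|
|20 - 14| = |6|
= 6 m/s

6 m/s


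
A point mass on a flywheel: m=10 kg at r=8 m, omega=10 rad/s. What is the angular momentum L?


Given: m = 10 kg, r = 8 m, omega = 10 rad/s
For a point mass: I = m*r^2
I = 10*8^2 = 10*64 = 640
L = I*omega = 640*10
L = 6400 kg*m^2/s

6400 kg*m^2/s


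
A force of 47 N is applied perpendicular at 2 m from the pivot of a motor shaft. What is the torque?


Given: F = 47 N, r = 2 m, angle = 90 deg (perpendicular)
Using tau = F * r * sin(90)
sin(90) = 1
tau = 47 * 2 * 1
tau = 94 Nm

94 Nm


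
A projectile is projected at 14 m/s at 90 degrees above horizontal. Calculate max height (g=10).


Given: v0 = 14 m/s, theta = 90 deg, g = 10 m/s^2
sin^2(90) = 1
Using H = v0^2 * sin^2(theta) / (2*g)
H = 14^2 * 1 / (2*10)
H = 196 * 1 / 20
H = 196 / 20
H = 49/5 m

49/5 m


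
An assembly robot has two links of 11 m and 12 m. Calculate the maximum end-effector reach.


Given: L1 = 11 m, L2 = 12 m
For a 2-link planar arm, max reach = L1 + L2 (fully extended)
Max reach = 11 + 12
Max reach = 23 m

23 m


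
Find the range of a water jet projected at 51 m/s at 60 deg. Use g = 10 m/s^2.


Given: v0 = 51 m/s, theta = 60 deg, g = 10 m/s^2
sin(2*60) = sin(120) = sqrt(3)/2
Using R = v0^2 * sin(2*theta) / g
R = 51^2 * (sqrt(3)/2) / 10
R = 2601 * sqrt(3) / 20
R = 2601/20*sqrt(3) m

2601/20*sqrt(3) m


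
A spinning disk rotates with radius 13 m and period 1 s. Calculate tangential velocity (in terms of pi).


Given: radius r = 13 m, period T = 1 s
Using v = 2*pi*r / T
v = 2*pi*13 / 1
v = 26*pi / 1
v = 26*pi m/s

26*pi m/s


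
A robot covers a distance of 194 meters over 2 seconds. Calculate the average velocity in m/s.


Given: distance d = 194 m, time t = 2 s
Using v = d / t
v = 194 / 2
v = 97 m/s

97 m/s


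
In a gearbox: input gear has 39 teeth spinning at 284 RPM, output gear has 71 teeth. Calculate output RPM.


Given: N1 = 39 teeth, w1 = 284 RPM, N2 = 71 teeth
Using N1*w1 = N2*w2
w2 = N1*w1 / N2
w2 = 39*284 / 71
w2 = 11076 / 71
w2 = 156 RPM

156 RPM


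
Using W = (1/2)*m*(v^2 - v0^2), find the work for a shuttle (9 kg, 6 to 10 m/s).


Given: m = 9 kg, v0 = 6 m/s, v = 10 m/s
Using W = (1/2)*m*(v^2 - v0^2)
v^2 = 10^2 = 100
v0^2 = 6^2 = 36
v^2 - v0^2 = 100 - 36 = 64
W = (1/2)*9*64 = 288 J

288 J


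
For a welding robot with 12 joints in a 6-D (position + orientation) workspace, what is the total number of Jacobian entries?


Given: task space dimension = 6, joints = 12
Jacobian is a 6 x 12 matrix
Total entries = rows * columns
Total = 6 * 12
Total = 72

72


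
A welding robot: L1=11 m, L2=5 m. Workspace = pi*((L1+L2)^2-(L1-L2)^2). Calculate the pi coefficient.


Given: L1 = 11, L2 = 5
(L1+L2)^2 = (16)^2 = 256
(L1-L2)^2 = (6)^2 = 36
Difference = 256 - 36 = 220
This equals 4*L1*L2 = 4*11*5 = 220
Workspace area = 220*pi

220


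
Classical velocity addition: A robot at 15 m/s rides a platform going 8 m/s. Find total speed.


Given: object velocity = 15 m/s, platform velocity = 8 m/s (same direction)
Using classical velocity addition: v_total = v_object + v_platform
v_total = 15 + 8
v_total = 23 m/s

23 m/s


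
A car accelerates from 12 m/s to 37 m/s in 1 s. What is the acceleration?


Given: initial velocity v0 = 12 m/s, final velocity v = 37 m/s, time t = 1 s
Using a = (v - v0) / t
a = (37 - 12) / 1
a = 25 / 1
a = 25 m/s^2

25 m/s^2


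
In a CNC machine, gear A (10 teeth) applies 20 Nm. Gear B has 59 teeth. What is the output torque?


Given: N1 = 10, N2 = 59, T1 = 20 Nm
Using T2/T1 = N2/N1
T2 = T1 * N2 / N1
T2 = 20 * 59 / 10
T2 = 1180 / 10
T2 = 118 Nm

118 Nm


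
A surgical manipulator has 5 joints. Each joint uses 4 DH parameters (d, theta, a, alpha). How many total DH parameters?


Given: 5 joints, 4 DH parameters per joint (d, theta, a, alpha)
Total DH parameters = number_of_joints * 4
Total = 5 * 4
Total = 20

20


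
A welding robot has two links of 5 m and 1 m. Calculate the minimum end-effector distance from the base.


Given: L1 = 5 m, L2 = 1 m
For a 2-link planar arm, min reach = |L1 - L2| (second link folded back)
Min reach = |5 - 1|
Min reach = 4 m

4 m


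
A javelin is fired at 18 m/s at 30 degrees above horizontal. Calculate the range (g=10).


Given: v0 = 18 m/s, theta = 30 deg, g = 10 m/s^2
sin(2*30) = sin(60) = sqrt(3)/2
Using R = v0^2 * sin(2*theta) / g
R = 18^2 * (sqrt(3)/2) / 10
R = 324 * sqrt(3) / 20
R = 81/5*sqrt(3) m

81/5*sqrt(3) m


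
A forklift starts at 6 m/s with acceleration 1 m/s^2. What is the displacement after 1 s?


Given: v0 = 6 m/s, a = 1 m/s^2, t = 1 s
Using s = v0*t + (1/2)*a*t^2
s = 6*1 + (1/2)*1*1^2
s = 6 + (1/2)*1
s = 6 + 1/2
s = 13/2

13/2 m


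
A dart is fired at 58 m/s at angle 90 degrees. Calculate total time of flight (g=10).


Given: v0 = 58 m/s, theta = 90 deg, g = 10 m/s^2
sin(90) = 1
Using T = 2*v0*sin(theta) / g
T = 2*58*1 / 10
T = 116 / 10
T = 58/5 s

58/5 s


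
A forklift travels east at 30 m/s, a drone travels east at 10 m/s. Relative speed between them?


Given: v_A = 30 m/s east, v_B = 10 m/s east
Both move in the same direction; relative speed = |v_A - v_B|
|30 - 10| = |20|
= 20 m/s

20 m/s


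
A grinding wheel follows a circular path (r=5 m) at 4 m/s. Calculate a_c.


Given: v = 4 m/s, r = 5 m
Using a_c = v^2 / r
a_c = 4^2 / 5
a_c = 16 / 5
a_c = 16/5 m/s^2

16/5 m/s^2


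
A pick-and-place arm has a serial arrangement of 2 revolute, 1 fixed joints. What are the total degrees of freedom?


Given: serial robot with 2 revolute, 1 fixed joints
DOF contribution per joint type: revolute=1, prismatic=1, spherical=3, fixed=0
DOF = 2*1 + 1*0
DOF = 2

2


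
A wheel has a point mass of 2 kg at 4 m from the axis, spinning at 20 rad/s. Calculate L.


Given: m = 2 kg, r = 4 m, omega = 20 rad/s
For a point mass: I = m*r^2
I = 2*4^2 = 2*16 = 32
L = I*omega = 32*20
L = 640 kg*m^2/s

640 kg*m^2/s


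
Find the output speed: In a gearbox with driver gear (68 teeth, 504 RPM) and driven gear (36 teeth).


Given: N1 = 68 teeth, w1 = 504 RPM, N2 = 36 teeth
Using N1*w1 = N2*w2
w2 = N1*w1 / N2
w2 = 68*504 / 36
w2 = 34272 / 36
w2 = 952 RPM

952 RPM


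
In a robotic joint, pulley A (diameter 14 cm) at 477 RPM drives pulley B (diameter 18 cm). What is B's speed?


Given: D1 = 14 cm, w1 = 477 RPM, D2 = 18 cm
Using D1*w1 = D2*w2
w2 = D1*w1 / D2
w2 = 14*477 / 18
w2 = 6678 / 18
w2 = 371 RPM

371 RPM


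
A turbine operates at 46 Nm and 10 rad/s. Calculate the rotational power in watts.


Given: tau = 46 Nm, omega = 10 rad/s
Using P = tau * omega
P = 46 * 10
P = 460 W

460 W


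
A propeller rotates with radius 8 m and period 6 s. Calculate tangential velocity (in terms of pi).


Given: radius r = 8 m, period T = 6 s
Using v = 2*pi*r / T
v = 2*pi*8 / 6
v = 16*pi / 6
v = 8/3*pi m/s

8/3*pi m/s


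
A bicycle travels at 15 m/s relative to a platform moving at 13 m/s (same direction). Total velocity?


Given: object velocity = 15 m/s, platform velocity = 13 m/s (same direction)
Using classical velocity addition: v_total = v_object + v_platform
v_total = 15 + 13
v_total = 28 m/s

28 m/s


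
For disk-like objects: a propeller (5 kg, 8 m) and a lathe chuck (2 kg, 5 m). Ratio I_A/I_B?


Given: M1=5 kg, R1=8 m, M2=2 kg, R2=5 m
For a disk: I = (1/2)*M*R^2, so I_A/I_B = (M1*R1^2)/(M2*R2^2)
M1*R1^2 = 5*64 = 320
M2*R2^2 = 2*25 = 50
I_A/I_B = 320/50 = 32/5

32/5


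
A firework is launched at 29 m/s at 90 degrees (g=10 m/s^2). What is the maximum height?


Given: v0 = 29 m/s, theta = 90 deg, g = 10 m/s^2
sin^2(90) = 1
Using H = v0^2 * sin^2(theta) / (2*g)
H = 29^2 * 1 / (2*10)
H = 841 * 1 / 20
H = 841 / 20
H = 841/20 m

841/20 m


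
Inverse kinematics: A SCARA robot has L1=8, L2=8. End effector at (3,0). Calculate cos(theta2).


Given: L1 = 8, L2 = 8, target (x, y) = (3, 0)
Using cos(theta2) = (x^2 + y^2 - L1^2 - L2^2) / (2*L1*L2)
x^2 + y^2 = 3^2 + 0 = 9
L1^2 + L2^2 = 64 + 64 = 128
Numerator = 9 - 128 = -119
Denominator = 2*8*8 = 128
cos(theta2) = -119/128 = -119/128

-119/128


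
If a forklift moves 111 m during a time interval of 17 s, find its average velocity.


Given: distance d = 111 m, time t = 17 s
Using v = d / t
v = 111 / 17
v = 111/17 m/s

111/17 m/s


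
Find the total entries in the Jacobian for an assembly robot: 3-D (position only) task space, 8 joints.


Given: task space dimension = 3, joints = 8
Jacobian is a 3 x 8 matrix
Total entries = rows * columns
Total = 3 * 8
Total = 24

24


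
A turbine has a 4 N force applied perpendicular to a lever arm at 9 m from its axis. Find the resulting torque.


Given: F = 4 N, r = 9 m, angle = 90 deg (perpendicular)
Using tau = F * r * sin(90)
sin(90) = 1
tau = 4 * 9 * 1
tau = 36 Nm

36 Nm


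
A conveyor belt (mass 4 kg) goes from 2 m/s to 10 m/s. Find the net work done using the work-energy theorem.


Given: m = 4 kg, v0 = 2 m/s, v = 10 m/s
Using W = (1/2)*m*(v^2 - v0^2)
v^2 = 10^2 = 100
v0^2 = 2^2 = 4
v^2 - v0^2 = 100 - 4 = 96
W = (1/2)*4*96 = 192 J

192 J


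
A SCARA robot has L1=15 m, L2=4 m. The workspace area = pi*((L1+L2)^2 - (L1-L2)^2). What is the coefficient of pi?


Given: L1 = 15, L2 = 4
(L1+L2)^2 = (19)^2 = 361
(L1-L2)^2 = (11)^2 = 121
Difference = 361 - 121 = 240
This equals 4*L1*L2 = 4*15*4 = 240
Workspace area = 240*pi

240


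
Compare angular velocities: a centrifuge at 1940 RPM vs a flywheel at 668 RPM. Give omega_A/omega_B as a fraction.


Given: RPM_A = 1940, RPM_B = 668
omega = 2*pi*RPM/60, so omega_A/omega_B = RPM_A / RPM_B
omega_A/omega_B = 1940 / 668
omega_A/omega_B = 485/167

485/167


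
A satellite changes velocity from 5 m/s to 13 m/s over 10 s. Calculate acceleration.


Given: initial velocity v0 = 5 m/s, final velocity v = 13 m/s, time t = 10 s
Using a = (v - v0) / t
a = (13 - 5) / 10
a = 8 / 10
a = 4/5 m/s^2

4/5 m/s^2


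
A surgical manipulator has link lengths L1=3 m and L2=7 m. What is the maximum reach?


Given: L1 = 3 m, L2 = 7 m
For a 2-link planar arm, max reach = L1 + L2 (fully extended)
Max reach = 3 + 7
Max reach = 10 m

10 m


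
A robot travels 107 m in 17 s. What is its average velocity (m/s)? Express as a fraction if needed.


Given: distance d = 107 m, time t = 17 s
Using v = d / t
v = 107 / 17
v = 107/17 m/s

107/17 m/s


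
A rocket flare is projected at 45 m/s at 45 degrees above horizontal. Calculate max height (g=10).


Given: v0 = 45 m/s, theta = 45 deg, g = 10 m/s^2
sin^2(45) = 1/2
Using H = v0^2 * sin^2(theta) / (2*g)
H = 45^2 * 1/2 / (2*10)
H = 2025 * 1/2 / 20
H = 2025/2 / 20
H = 405/8 m

405/8 m


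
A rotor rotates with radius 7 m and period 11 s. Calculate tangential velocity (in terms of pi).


Given: radius r = 7 m, period T = 11 s
Using v = 2*pi*r / T
v = 2*pi*7 / 11
v = 14*pi / 11
v = 14/11*pi m/s

14/11*pi m/s


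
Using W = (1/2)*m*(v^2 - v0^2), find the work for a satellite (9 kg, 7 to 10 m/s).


Given: m = 9 kg, v0 = 7 m/s, v = 10 m/s
Using W = (1/2)*m*(v^2 - v0^2)
v^2 = 10^2 = 100
v0^2 = 7^2 = 49
v^2 - v0^2 = 100 - 49 = 51
W = (1/2)*9*51 = 459/2 J

459/2 J


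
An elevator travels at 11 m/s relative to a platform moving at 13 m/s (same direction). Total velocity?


Given: object velocity = 11 m/s, platform velocity = 13 m/s (same direction)
Using classical velocity addition: v_total = v_object + v_platform
v_total = 11 + 13
v_total = 24 m/s

24 m/s


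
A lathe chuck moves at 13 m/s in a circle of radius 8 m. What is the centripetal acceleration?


Given: v = 13 m/s, r = 8 m
Using a_c = v^2 / r
a_c = 13^2 / 8
a_c = 169 / 8
a_c = 169/8 m/s^2

169/8 m/s^2


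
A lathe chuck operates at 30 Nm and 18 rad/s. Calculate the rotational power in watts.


Given: tau = 30 Nm, omega = 18 rad/s
Using P = tau * omega
P = 30 * 18
P = 540 W

540 W


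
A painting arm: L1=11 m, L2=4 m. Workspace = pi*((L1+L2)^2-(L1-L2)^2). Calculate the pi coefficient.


Given: L1 = 11, L2 = 4
(L1+L2)^2 = (15)^2 = 225
(L1-L2)^2 = (7)^2 = 49
Difference = 225 - 49 = 176
This equals 4*L1*L2 = 4*11*4 = 176
Workspace area = 176*pi

176


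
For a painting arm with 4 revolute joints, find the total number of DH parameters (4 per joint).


Given: 4 joints, 4 DH parameters per joint (d, theta, a, alpha)
Total DH parameters = number_of_joints * 4
Total = 4 * 4
Total = 16

16


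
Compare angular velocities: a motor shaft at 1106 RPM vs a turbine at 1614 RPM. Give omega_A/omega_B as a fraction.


Given: RPM_A = 1106, RPM_B = 1614
omega = 2*pi*RPM/60, so omega_A/omega_B = RPM_A / RPM_B
omega_A/omega_B = 1106 / 1614
omega_A/omega_B = 553/807

553/807


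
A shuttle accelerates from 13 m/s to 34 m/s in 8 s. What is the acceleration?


Given: initial velocity v0 = 13 m/s, final velocity v = 34 m/s, time t = 8 s
Using a = (v - v0) / t
a = (34 - 13) / 8
a = 21 / 8
a = 21/8 m/s^2

21/8 m/s^2


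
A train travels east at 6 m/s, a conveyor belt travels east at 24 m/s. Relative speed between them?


Given: v_A = 6 m/s east, v_B = 24 m/s east
Both move in the same direction; relative speed = |v_A - v_B|
|6 - 24| = |-18|
= 18 m/s

18 m/s


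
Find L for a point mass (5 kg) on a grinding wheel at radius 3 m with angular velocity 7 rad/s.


Given: m = 5 kg, r = 3 m, omega = 7 rad/s
For a point mass: I = m*r^2
I = 5*3^2 = 5*9 = 45
L = I*omega = 45*7
L = 315 kg*m^2/s

315 kg*m^2/s


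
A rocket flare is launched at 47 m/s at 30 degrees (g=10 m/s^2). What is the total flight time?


Given: v0 = 47 m/s, theta = 30 deg, g = 10 m/s^2
sin(30) = 1/2
Using T = 2*v0*sin(theta) / g
T = 2*47*1/2 / 10
T = 47 / 10
T = 47/10 s

47/10 s


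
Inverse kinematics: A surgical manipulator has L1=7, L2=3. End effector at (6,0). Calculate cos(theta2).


Given: L1 = 7, L2 = 3, target (x, y) = (6, 0)
Using cos(theta2) = (x^2 + y^2 - L1^2 - L2^2) / (2*L1*L2)
x^2 + y^2 = 6^2 + 0 = 36
L1^2 + L2^2 = 49 + 9 = 58
Numerator = 36 - 58 = -22
Denominator = 2*7*3 = 42
cos(theta2) = -22/42 = -11/21

-11/21


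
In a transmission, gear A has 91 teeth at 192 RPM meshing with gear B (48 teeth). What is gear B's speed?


Given: N1 = 91 teeth, w1 = 192 RPM, N2 = 48 teeth
Using N1*w1 = N2*w2
w2 = N1*w1 / N2
w2 = 91*192 / 48
w2 = 17472 / 48
w2 = 364 RPM

364 RPM


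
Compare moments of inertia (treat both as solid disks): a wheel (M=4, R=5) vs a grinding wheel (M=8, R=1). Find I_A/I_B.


Given: M1=4 kg, R1=5 m, M2=8 kg, R2=1 m
For a disk: I = (1/2)*M*R^2, so I_A/I_B = (M1*R1^2)/(M2*R2^2)
M1*R1^2 = 4*25 = 100
M2*R2^2 = 8*1 = 8
I_A/I_B = 100/8 = 25/2

25/2


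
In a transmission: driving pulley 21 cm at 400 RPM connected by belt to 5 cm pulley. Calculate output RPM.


Given: D1 = 21 cm, w1 = 400 RPM, D2 = 5 cm
Using D1*w1 = D2*w2
w2 = D1*w1 / D2
w2 = 21*400 / 5
w2 = 8400 / 5
w2 = 1680 RPM

1680 RPM


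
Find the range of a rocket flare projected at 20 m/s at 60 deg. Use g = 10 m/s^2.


Given: v0 = 20 m/s, theta = 60 deg, g = 10 m/s^2
sin(2*60) = sin(120) = sqrt(3)/2
Using R = v0^2 * sin(2*theta) / g
R = 20^2 * (sqrt(3)/2) / 10
R = 400 * sqrt(3) / 20
R = 20*sqrt(3) m

20*sqrt(3) m


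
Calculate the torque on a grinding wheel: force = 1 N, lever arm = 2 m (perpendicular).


Given: F = 1 N, r = 2 m, angle = 90 deg (perpendicular)
Using tau = F * r * sin(90)
sin(90) = 1
tau = 1 * 2 * 1
tau = 2 Nm

2 Nm


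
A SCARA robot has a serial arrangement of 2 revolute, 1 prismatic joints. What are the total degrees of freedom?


Given: serial robot with 2 revolute, 1 prismatic joints
DOF contribution per joint type: revolute=1, prismatic=1, spherical=3, fixed=0
DOF = 2*1 + 1*1
DOF = 3

3


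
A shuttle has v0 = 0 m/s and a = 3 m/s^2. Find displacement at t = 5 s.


Given: v0 = 0 m/s, a = 3 m/s^2, t = 5 s
Using s = v0*t + (1/2)*a*t^2
s = 0*5 + (1/2)*3*5^2
s = 0 + (1/2)*75
s = 0 + 75/2
s = 75/2

75/2 m


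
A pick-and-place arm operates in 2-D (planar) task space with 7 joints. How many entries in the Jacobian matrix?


Given: task space dimension = 2, joints = 7
Jacobian is a 2 x 7 matrix
Total entries = rows * columns
Total = 2 * 7
Total = 14

14


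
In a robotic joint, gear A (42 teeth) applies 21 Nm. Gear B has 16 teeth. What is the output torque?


Given: N1 = 42, N2 = 16, T1 = 21 Nm
Using T2/T1 = N2/N1
T2 = T1 * N2 / N1
T2 = 21 * 16 / 42
T2 = 336 / 42
T2 = 8 Nm

8 Nm


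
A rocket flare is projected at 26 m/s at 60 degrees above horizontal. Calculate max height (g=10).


Given: v0 = 26 m/s, theta = 60 deg, g = 10 m/s^2
sin^2(60) = 3/4
Using H = v0^2 * sin^2(theta) / (2*g)
H = 26^2 * 3/4 / (2*10)
H = 676 * 3/4 / 20
H = 507 / 20
H = 507/20 m

507/20 m


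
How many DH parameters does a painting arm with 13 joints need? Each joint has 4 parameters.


Given: 13 joints, 4 DH parameters per joint (d, theta, a, alpha)
Total DH parameters = number_of_joints * 4
Total = 13 * 4
Total = 52

52


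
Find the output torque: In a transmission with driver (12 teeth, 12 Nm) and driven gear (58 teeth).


Given: N1 = 12, N2 = 58, T1 = 12 Nm
Using T2/T1 = N2/N1
T2 = T1 * N2 / N1
T2 = 12 * 58 / 12
T2 = 696 / 12
T2 = 58 Nm

58 Nm


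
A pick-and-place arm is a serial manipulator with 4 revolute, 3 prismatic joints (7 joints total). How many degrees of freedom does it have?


Given: serial robot with 4 revolute, 3 prismatic joints
DOF contribution per joint type: revolute=1, prismatic=1, spherical=3, fixed=0
DOF = 4*1 + 3*1
DOF = 7

7


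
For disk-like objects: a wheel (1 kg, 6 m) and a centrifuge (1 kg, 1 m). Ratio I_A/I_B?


Given: M1=1 kg, R1=6 m, M2=1 kg, R2=1 m
For a disk: I = (1/2)*M*R^2, so I_A/I_B = (M1*R1^2)/(M2*R2^2)
M1*R1^2 = 1*36 = 36
M2*R2^2 = 1*1 = 1
I_A/I_B = 36/1 = 36

36


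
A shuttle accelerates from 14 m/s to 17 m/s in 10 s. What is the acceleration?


Given: initial velocity v0 = 14 m/s, final velocity v = 17 m/s, time t = 10 s
Using a = (v - v0) / t
a = (17 - 14) / 10
a = 3 / 10
a = 3/10 m/s^2

3/10 m/s^2


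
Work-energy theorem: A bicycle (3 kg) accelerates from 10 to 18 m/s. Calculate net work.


Given: m = 3 kg, v0 = 10 m/s, v = 18 m/s
Using W = (1/2)*m*(v^2 - v0^2)
v^2 = 18^2 = 324
v0^2 = 10^2 = 100
v^2 - v0^2 = 324 - 100 = 224
W = (1/2)*3*224 = 336 J

336 J


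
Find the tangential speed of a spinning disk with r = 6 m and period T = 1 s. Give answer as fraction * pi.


Given: radius r = 6 m, period T = 1 s
Using v = 2*pi*r / T
v = 2*pi*6 / 1
v = 12*pi / 1
v = 12*pi m/s

12*pi m/s


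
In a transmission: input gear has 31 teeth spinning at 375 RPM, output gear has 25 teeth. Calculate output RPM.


Given: N1 = 31 teeth, w1 = 375 RPM, N2 = 25 teeth
Using N1*w1 = N2*w2
w2 = N1*w1 / N2
w2 = 31*375 / 25
w2 = 11625 / 25
w2 = 465 RPM

465 RPM


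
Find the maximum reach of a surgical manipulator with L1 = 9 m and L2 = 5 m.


Given: L1 = 9 m, L2 = 5 m
For a 2-link planar arm, max reach = L1 + L2 (fully extended)
Max reach = 9 + 5
Max reach = 14 m

14 m


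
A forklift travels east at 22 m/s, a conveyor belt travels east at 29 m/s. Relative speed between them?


Given: v_A = 22 m/s east, v_B = 29 m/s east
Both move in the same direction; relative speed = |v_A - v_B|
|22 - 29| = |-7|
= 7 m/s

7 m/s


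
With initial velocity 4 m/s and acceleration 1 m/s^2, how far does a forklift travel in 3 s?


Given: v0 = 4 m/s, a = 1 m/s^2, t = 3 s
Using s = v0*t + (1/2)*a*t^2
s = 4*3 + (1/2)*1*3^2
s = 12 + (1/2)*9
s = 12 + 9/2
s = 33/2

33/2 m


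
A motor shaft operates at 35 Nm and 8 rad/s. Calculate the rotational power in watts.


Given: tau = 35 Nm, omega = 8 rad/s
Using P = tau * omega
P = 35 * 8
P = 280 W

280 W


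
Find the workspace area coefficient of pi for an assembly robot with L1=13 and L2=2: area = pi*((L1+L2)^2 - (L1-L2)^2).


Given: L1 = 13, L2 = 2
(L1+L2)^2 = (15)^2 = 225
(L1-L2)^2 = (11)^2 = 121
Difference = 225 - 121 = 104
This equals 4*L1*L2 = 4*13*2 = 104
Workspace area = 104*pi

104


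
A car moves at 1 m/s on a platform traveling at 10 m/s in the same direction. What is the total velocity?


Given: object velocity = 1 m/s, platform velocity = 10 m/s (same direction)
Using classical velocity addition: v_total = v_object + v_platform
v_total = 1 + 10
v_total = 11 m/s

11 m/s


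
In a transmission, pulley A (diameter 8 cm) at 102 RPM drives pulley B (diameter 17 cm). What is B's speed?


Given: D1 = 8 cm, w1 = 102 RPM, D2 = 17 cm
Using D1*w1 = D2*w2
w2 = D1*w1 / D2
w2 = 8*102 / 17
w2 = 816 / 17
w2 = 48 RPM

48 RPM


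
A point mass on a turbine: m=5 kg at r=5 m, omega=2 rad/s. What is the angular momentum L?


Given: m = 5 kg, r = 5 m, omega = 2 rad/s
For a point mass: I = m*r^2
I = 5*5^2 = 5*25 = 125
L = I*omega = 125*2
L = 250 kg*m^2/s

250 kg*m^2/s


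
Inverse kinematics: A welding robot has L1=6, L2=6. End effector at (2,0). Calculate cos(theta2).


Given: L1 = 6, L2 = 6, target (x, y) = (2, 0)
Using cos(theta2) = (x^2 + y^2 - L1^2 - L2^2) / (2*L1*L2)
x^2 + y^2 = 2^2 + 0 = 4
L1^2 + L2^2 = 36 + 36 = 72
Numerator = 4 - 72 = -68
Denominator = 2*6*6 = 72
cos(theta2) = -68/72 = -17/18

-17/18


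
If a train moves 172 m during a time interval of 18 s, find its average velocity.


Given: distance d = 172 m, time t = 18 s
Using v = d / t
v = 172 / 18
v = 86/9 m/s

86/9 m/s


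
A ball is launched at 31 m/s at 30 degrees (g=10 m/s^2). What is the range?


Given: v0 = 31 m/s, theta = 30 deg, g = 10 m/s^2
sin(2*30) = sin(60) = sqrt(3)/2
Using R = v0^2 * sin(2*theta) / g
R = 31^2 * (sqrt(3)/2) / 10
R = 961 * sqrt(3) / 20
R = 961/20*sqrt(3) m

961/20*sqrt(3) m


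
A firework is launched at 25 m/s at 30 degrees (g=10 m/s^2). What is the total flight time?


Given: v0 = 25 m/s, theta = 30 deg, g = 10 m/s^2
sin(30) = 1/2
Using T = 2*v0*sin(theta) / g
T = 2*25*1/2 / 10
T = 25 / 10
T = 5/2 s

5/2 s


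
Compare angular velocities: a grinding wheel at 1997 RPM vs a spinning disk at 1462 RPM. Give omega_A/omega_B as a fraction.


Given: RPM_A = 1997, RPM_B = 1462
omega = 2*pi*RPM/60, so omega_A/omega_B = RPM_A / RPM_B
omega_A/omega_B = 1997 / 1462
omega_A/omega_B = 1997/1462

1997/1462


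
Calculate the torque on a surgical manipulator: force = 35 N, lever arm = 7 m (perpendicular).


Given: F = 35 N, r = 7 m, angle = 90 deg (perpendicular)
Using tau = F * r * sin(90)
sin(90) = 1
tau = 35 * 7 * 1
tau = 245 Nm

245 Nm


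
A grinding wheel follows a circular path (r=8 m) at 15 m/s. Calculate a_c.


Given: v = 15 m/s, r = 8 m
Using a_c = v^2 / r
a_c = 15^2 / 8
a_c = 225 / 8
a_c = 225/8 m/s^2

225/8 m/s^2


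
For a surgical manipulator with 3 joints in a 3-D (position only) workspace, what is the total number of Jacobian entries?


Given: task space dimension = 3, joints = 3
Jacobian is a 3 x 3 matrix
Total entries = rows * columns
Total = 3 * 3
Total = 9

9


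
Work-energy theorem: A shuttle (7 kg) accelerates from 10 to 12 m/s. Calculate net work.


Given: m = 7 kg, v0 = 10 m/s, v = 12 m/s
Using W = (1/2)*m*(v^2 - v0^2)
v^2 = 12^2 = 144
v0^2 = 10^2 = 100
v^2 - v0^2 = 144 - 100 = 44
W = (1/2)*7*44 = 154 J

154 J


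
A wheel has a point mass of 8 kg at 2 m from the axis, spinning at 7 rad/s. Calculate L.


Given: m = 8 kg, r = 2 m, omega = 7 rad/s
For a point mass: I = m*r^2
I = 8*2^2 = 8*4 = 32
L = I*omega = 32*7
L = 224 kg*m^2/s

224 kg*m^2/s


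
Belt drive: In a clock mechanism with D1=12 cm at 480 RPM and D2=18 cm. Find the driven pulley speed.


Given: D1 = 12 cm, w1 = 480 RPM, D2 = 18 cm
Using D1*w1 = D2*w2
w2 = D1*w1 / D2
w2 = 12*480 / 18
w2 = 5760 / 18
w2 = 320 RPM

320 RPM


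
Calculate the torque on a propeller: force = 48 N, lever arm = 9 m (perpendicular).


Given: F = 48 N, r = 9 m, angle = 90 deg (perpendicular)
Using tau = F * r * sin(90)
sin(90) = 1
tau = 48 * 9 * 1
tau = 432 Nm

432 Nm


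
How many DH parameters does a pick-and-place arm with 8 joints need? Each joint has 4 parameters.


Given: 8 joints, 4 DH parameters per joint (d, theta, a, alpha)
Total DH parameters = number_of_joints * 4
Total = 8 * 4
Total = 32

32


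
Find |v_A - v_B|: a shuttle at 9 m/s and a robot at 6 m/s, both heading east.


Given: v_A = 9 m/s east, v_B = 6 m/s east
Both move in the same direction; relative speed = |v_A - v_B|
|9 - 6| = |3|
= 3 m/s

3 m/s


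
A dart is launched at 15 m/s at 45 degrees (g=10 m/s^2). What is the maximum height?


Given: v0 = 15 m/s, theta = 45 deg, g = 10 m/s^2
sin^2(45) = 1/2
Using H = v0^2 * sin^2(theta) / (2*g)
H = 15^2 * 1/2 / (2*10)
H = 225 * 1/2 / 20
H = 225/2 / 20
H = 45/8 m

45/8 m


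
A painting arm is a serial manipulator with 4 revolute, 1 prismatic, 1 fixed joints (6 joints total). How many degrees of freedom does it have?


Given: serial robot with 4 revolute, 1 prismatic, 1 fixed joints
DOF contribution per joint type: revolute=1, prismatic=1, spherical=3, fixed=0
DOF = 4*1 + 1*1 + 1*0
DOF = 5

5


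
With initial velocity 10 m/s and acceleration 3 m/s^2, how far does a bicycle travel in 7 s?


Given: v0 = 10 m/s, a = 3 m/s^2, t = 7 s
Using s = v0*t + (1/2)*a*t^2
s = 10*7 + (1/2)*3*7^2
s = 70 + (1/2)*147
s = 70 + 147/2
s = 287/2

287/2 m


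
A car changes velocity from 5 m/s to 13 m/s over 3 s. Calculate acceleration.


Given: initial velocity v0 = 5 m/s, final velocity v = 13 m/s, time t = 3 s
Using a = (v - v0) / t
a = (13 - 5) / 3
a = 8 / 3
a = 8/3 m/s^2

8/3 m/s^2


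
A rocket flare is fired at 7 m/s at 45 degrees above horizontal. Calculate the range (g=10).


Given: v0 = 7 m/s, theta = 45 deg, g = 10 m/s^2
sin(2*45) = sin(90) = 1
Using R = v0^2 * sin(2*theta) / g
R = 7^2 * 1 / 10
R = 49 / 10
R = 49/10 m

49/10 m


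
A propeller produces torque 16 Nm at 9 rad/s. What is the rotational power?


Given: tau = 16 Nm, omega = 9 rad/s
Using P = tau * omega
P = 16 * 9
P = 144 W

144 W


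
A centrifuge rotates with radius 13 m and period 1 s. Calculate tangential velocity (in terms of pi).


Given: radius r = 13 m, period T = 1 s
Using v = 2*pi*r / T
v = 2*pi*13 / 1
v = 26*pi / 1
v = 26*pi m/s

26*pi m/s


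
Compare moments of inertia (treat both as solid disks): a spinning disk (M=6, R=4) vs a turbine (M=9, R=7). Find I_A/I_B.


Given: M1=6 kg, R1=4 m, M2=9 kg, R2=7 m
For a disk: I = (1/2)*M*R^2, so I_A/I_B = (M1*R1^2)/(M2*R2^2)
M1*R1^2 = 6*16 = 96
M2*R2^2 = 9*49 = 441
I_A/I_B = 96/441 = 32/147

32/147


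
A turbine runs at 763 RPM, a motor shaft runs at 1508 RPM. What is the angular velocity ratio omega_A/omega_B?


Given: RPM_A = 763, RPM_B = 1508
omega = 2*pi*RPM/60, so omega_A/omega_B = RPM_A / RPM_B
omega_A/omega_B = 763 / 1508
omega_A/omega_B = 763/1508

763/1508


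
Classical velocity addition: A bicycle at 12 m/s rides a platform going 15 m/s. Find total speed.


Given: object velocity = 12 m/s, platform velocity = 15 m/s (same direction)
Using classical velocity addition: v_total = v_object + v_platform
v_total = 12 + 15
v_total = 27 m/s

27 m/s


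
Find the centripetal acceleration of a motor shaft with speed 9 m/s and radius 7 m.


Given: v = 9 m/s, r = 7 m
Using a_c = v^2 / r
a_c = 9^2 / 7
a_c = 81 / 7
a_c = 81/7 m/s^2

81/7 m/s^2


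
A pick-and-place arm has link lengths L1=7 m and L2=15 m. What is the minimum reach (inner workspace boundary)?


Given: L1 = 7 m, L2 = 15 m
For a 2-link planar arm, min reach = |L1 - L2| (second link folded back)
Min reach = |7 - 15|
Min reach = 8 m

8 m


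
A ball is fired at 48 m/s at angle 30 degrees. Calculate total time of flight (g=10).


Given: v0 = 48 m/s, theta = 30 deg, g = 10 m/s^2
sin(30) = 1/2
Using T = 2*v0*sin(theta) / g
T = 2*48*1/2 / 10
T = 48 / 10
T = 24/5 s

24/5 s


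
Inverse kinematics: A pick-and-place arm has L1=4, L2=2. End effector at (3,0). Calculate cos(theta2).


Given: L1 = 4, L2 = 2, target (x, y) = (3, 0)
Using cos(theta2) = (x^2 + y^2 - L1^2 - L2^2) / (2*L1*L2)
x^2 + y^2 = 3^2 + 0 = 9
L1^2 + L2^2 = 16 + 4 = 20
Numerator = 9 - 20 = -11
Denominator = 2*4*2 = 16
cos(theta2) = -11/16 = -11/16

-11/16


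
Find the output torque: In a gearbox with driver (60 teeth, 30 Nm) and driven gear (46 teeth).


Given: N1 = 60, N2 = 46, T1 = 30 Nm
Using T2/T1 = N2/N1
T2 = T1 * N2 / N1
T2 = 30 * 46 / 60
T2 = 1380 / 60
T2 = 23 Nm

23 Nm


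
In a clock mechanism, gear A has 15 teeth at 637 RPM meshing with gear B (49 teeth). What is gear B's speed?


Given: N1 = 15 teeth, w1 = 637 RPM, N2 = 49 teeth
Using N1*w1 = N2*w2
w2 = N1*w1 / N2
w2 = 15*637 / 49
w2 = 9555 / 49
w2 = 195 RPM

195 RPM


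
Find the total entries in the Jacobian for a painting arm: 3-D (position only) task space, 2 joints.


Given: task space dimension = 3, joints = 2
Jacobian is a 3 x 2 matrix
Total entries = rows * columns
Total = 3 * 2
Total = 6

6


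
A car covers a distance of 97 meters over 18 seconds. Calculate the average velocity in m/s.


Given: distance d = 97 m, time t = 18 s
Using v = d / t
v = 97 / 18
v = 97/18 m/s

97/18 m/s


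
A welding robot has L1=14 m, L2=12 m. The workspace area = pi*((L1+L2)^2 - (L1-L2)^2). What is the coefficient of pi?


Given: L1 = 14, L2 = 12
(L1+L2)^2 = (26)^2 = 676
(L1-L2)^2 = (2)^2 = 4
Difference = 676 - 4 = 672
This equals 4*L1*L2 = 4*14*12 = 672
Workspace area = 672*pi

672


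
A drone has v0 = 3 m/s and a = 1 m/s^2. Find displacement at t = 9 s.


Given: v0 = 3 m/s, a = 1 m/s^2, t = 9 s
Using s = v0*t + (1/2)*a*t^2
s = 3*9 + (1/2)*1*9^2
s = 27 + (1/2)*81
s = 27 + 81/2
s = 135/2

135/2 m


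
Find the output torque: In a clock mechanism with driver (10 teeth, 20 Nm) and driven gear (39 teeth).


Given: N1 = 10, N2 = 39, T1 = 20 Nm
Using T2/T1 = N2/N1
T2 = T1 * N2 / N1
T2 = 20 * 39 / 10
T2 = 780 / 10
T2 = 78 Nm

78 Nm


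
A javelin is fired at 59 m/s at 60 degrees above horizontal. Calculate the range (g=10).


Given: v0 = 59 m/s, theta = 60 deg, g = 10 m/s^2
sin(2*60) = sin(120) = sqrt(3)/2
Using R = v0^2 * sin(2*theta) / g
R = 59^2 * (sqrt(3)/2) / 10
R = 3481 * sqrt(3) / 20
R = 3481/20*sqrt(3) m

3481/20*sqrt(3) m


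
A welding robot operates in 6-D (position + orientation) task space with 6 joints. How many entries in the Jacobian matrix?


Given: task space dimension = 6, joints = 6
Jacobian is a 6 x 6 matrix
Total entries = rows * columns
Total = 6 * 6
Total = 36

36


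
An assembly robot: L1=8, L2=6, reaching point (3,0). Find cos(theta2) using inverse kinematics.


Given: L1 = 8, L2 = 6, target (x, y) = (3, 0)
Using cos(theta2) = (x^2 + y^2 - L1^2 - L2^2) / (2*L1*L2)
x^2 + y^2 = 3^2 + 0 = 9
L1^2 + L2^2 = 64 + 36 = 100
Numerator = 9 - 100 = -91
Denominator = 2*8*6 = 96
cos(theta2) = -91/96 = -91/96

-91/96


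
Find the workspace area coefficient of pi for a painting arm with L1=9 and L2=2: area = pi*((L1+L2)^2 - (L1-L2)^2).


Given: L1 = 9, L2 = 2
(L1+L2)^2 = (11)^2 = 121
(L1-L2)^2 = (7)^2 = 49
Difference = 121 - 49 = 72
This equals 4*L1*L2 = 4*9*2 = 72
Workspace area = 72*pi

72


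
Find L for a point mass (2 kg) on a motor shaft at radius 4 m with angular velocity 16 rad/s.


Given: m = 2 kg, r = 4 m, omega = 16 rad/s
For a point mass: I = m*r^2
I = 2*4^2 = 2*16 = 32
L = I*omega = 32*16
L = 512 kg*m^2/s

512 kg*m^2/s


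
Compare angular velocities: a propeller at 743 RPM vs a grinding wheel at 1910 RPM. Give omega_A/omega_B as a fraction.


Given: RPM_A = 743, RPM_B = 1910
omega = 2*pi*RPM/60, so omega_A/omega_B = RPM_A / RPM_B
omega_A/omega_B = 743 / 1910
omega_A/omega_B = 743/1910

743/1910


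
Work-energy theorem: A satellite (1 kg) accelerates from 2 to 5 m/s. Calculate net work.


Given: m = 1 kg, v0 = 2 m/s, v = 5 m/s
Using W = (1/2)*m*(v^2 - v0^2)
v^2 = 5^2 = 25
v0^2 = 2^2 = 4
v^2 - v0^2 = 25 - 4 = 21
W = (1/2)*1*21 = 21/2 J

21/2 J


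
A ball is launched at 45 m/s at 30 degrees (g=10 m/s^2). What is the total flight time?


Given: v0 = 45 m/s, theta = 30 deg, g = 10 m/s^2
sin(30) = 1/2
Using T = 2*v0*sin(theta) / g
T = 2*45*1/2 / 10
T = 45 / 10
T = 9/2 s

9/2 s


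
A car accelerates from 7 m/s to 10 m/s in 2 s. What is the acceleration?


Given: initial velocity v0 = 7 m/s, final velocity v = 10 m/s, time t = 2 s
Using a = (v - v0) / t
a = (10 - 7) / 2
a = 3 / 2
a = 3/2 m/s^2

3/2 m/s^2


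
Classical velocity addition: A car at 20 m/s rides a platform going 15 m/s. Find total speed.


Given: object velocity = 20 m/s, platform velocity = 15 m/s (same direction)
Using classical velocity addition: v_total = v_object + v_platform
v_total = 20 + 15
v_total = 35 m/s

35 m/s


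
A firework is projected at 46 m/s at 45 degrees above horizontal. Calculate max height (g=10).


Given: v0 = 46 m/s, theta = 45 deg, g = 10 m/s^2
sin^2(45) = 1/2
Using H = v0^2 * sin^2(theta) / (2*g)
H = 46^2 * 1/2 / (2*10)
H = 2116 * 1/2 / 20
H = 1058 / 20
H = 529/10 m

529/10 m


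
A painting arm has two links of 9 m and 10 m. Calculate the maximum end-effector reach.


Given: L1 = 9 m, L2 = 10 m
For a 2-link planar arm, max reach = L1 + L2 (fully extended)
Max reach = 9 + 10
Max reach = 19 m

19 m


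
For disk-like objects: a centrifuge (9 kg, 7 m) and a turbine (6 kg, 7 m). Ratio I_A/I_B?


Given: M1=9 kg, R1=7 m, M2=6 kg, R2=7 m
For a disk: I = (1/2)*M*R^2, so I_A/I_B = (M1*R1^2)/(M2*R2^2)
M1*R1^2 = 9*49 = 441
M2*R2^2 = 6*49 = 294
I_A/I_B = 441/294 = 3/2

3/2


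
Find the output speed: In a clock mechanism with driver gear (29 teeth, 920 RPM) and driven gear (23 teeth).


Given: N1 = 29 teeth, w1 = 920 RPM, N2 = 23 teeth
Using N1*w1 = N2*w2
w2 = N1*w1 / N2
w2 = 29*920 / 23
w2 = 26680 / 23
w2 = 1160 RPM

1160 RPM


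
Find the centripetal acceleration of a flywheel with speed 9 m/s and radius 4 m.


Given: v = 9 m/s, r = 4 m
Using a_c = v^2 / r
a_c = 9^2 / 4
a_c = 81 / 4
a_c = 81/4 m/s^2

81/4 m/s^2


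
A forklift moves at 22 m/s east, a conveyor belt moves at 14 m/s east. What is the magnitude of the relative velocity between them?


Given: v_A = 22 m/s east, v_B = 14 m/s east
Both move in the same direction; relative speed = |v_A - v_B|
|22 - 14| = |8|
= 8 m/s

8 m/s


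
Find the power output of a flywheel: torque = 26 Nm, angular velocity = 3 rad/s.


Given: tau = 26 Nm, omega = 3 rad/s
Using P = tau * omega
P = 26 * 3
P = 78 W

78 W


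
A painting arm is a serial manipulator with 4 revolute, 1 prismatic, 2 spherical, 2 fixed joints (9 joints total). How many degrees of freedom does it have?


Given: serial robot with 4 revolute, 1 prismatic, 2 spherical, 2 fixed joints
DOF contribution per joint type: revolute=1, prismatic=1, spherical=3, fixed=0
DOF = 4*1 + 1*1 + 2*3 + 2*0
DOF = 11

11


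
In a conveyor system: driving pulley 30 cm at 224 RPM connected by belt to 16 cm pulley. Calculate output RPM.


Given: D1 = 30 cm, w1 = 224 RPM, D2 = 16 cm
Using D1*w1 = D2*w2
w2 = D1*w1 / D2
w2 = 30*224 / 16
w2 = 6720 / 16
w2 = 420 RPM

420 RPM


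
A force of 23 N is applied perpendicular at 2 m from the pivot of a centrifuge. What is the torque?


Given: F = 23 N, r = 2 m, angle = 90 deg (perpendicular)
Using tau = F * r * sin(90)
sin(90) = 1
tau = 23 * 2 * 1
tau = 46 Nm

46 Nm
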